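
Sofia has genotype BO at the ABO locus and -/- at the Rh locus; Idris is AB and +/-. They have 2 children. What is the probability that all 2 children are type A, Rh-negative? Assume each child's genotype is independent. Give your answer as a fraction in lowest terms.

1/64

ABO cross BO × AB → 1/4 A, 1/2 B, 1/4 AB.
Rh cross -/- × +/- → 1/2 Rh+, 1/2 Rh-; so P(type A, Rh-negative) = 1/4 × 1/2 = 1/8 per child.
All 2 independent: (1/8)^2 = 1/64.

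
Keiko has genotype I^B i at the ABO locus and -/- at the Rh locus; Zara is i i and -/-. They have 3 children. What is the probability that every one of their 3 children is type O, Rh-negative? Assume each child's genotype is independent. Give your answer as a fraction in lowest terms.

ABO cross I^B i × i i → 1/2 O, 1/2 B.
Rh cross -/- × -/- → 1 Rh-; so P(type O, Rh-negative) = 1/2 × 1 = 1/2 per child.
All 3 independent: (1/2)^3 = 1/8.

1/8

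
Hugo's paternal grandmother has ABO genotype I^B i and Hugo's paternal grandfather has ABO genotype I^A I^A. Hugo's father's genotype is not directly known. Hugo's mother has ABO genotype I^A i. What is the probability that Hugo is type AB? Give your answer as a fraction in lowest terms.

Hugo's father's ABO genotype from I^B i × I^A I^A: 1/2 I^A I^B, 1/2 I^A i.
Crossing each possibility with the mother I^A i and summing P(type AB): 1/2·1/4 + 1/2·0 = 1/8.

1/8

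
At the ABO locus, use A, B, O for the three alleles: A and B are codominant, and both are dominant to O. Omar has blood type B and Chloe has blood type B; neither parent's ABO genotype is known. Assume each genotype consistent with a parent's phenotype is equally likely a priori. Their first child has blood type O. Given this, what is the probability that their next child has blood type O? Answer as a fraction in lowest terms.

1/4

Possible genotypes: Omar ∈ {BB, BO}; Chloe ∈ {BB, BO}.
Weight each parental genotype pair by prior × P(type-O child):
  BO × BO: posterior weight 1; P(next child type O) = 1/4.
Weighted sum = 1/4.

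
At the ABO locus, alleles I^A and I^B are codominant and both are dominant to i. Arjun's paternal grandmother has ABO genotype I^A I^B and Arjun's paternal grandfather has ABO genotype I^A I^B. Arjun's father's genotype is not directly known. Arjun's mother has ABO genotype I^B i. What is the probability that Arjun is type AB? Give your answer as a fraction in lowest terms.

Arjun's father's ABO genotype from I^A I^B × I^A I^B: 1/4 I^A I^A, 1/2 I^A I^B, 1/4 I^B I^B.
Crossing each possibility with the mother I^B i and summing P(type AB): 1/4·1/2 + 1/2·1/4 + 1/4·0 = 1/4.

1/4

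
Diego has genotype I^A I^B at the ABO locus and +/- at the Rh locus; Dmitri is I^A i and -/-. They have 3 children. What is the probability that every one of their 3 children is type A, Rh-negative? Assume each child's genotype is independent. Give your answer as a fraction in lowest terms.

ABO cross I^A I^B × I^A i → 1/2 A, 1/4 B, 1/4 AB.
Rh cross +/- × -/- → 1/2 Rh+, 1/2 Rh-; so P(type A, Rh-negative) = 1/2 × 1/2 = 1/4 per child.
All 3 independent: (1/4)^3 = 1/64.

1/64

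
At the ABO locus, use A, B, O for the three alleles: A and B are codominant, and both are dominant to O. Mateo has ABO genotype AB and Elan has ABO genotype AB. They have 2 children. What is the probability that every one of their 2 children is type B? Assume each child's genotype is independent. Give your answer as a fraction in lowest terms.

1/16

ABO cross AB × AB → 1/4 A, 1/4 B, 1/2 AB.
So P(type B) = 1/4 per child.
All 2 independent: (1/4)^2 = 1/16.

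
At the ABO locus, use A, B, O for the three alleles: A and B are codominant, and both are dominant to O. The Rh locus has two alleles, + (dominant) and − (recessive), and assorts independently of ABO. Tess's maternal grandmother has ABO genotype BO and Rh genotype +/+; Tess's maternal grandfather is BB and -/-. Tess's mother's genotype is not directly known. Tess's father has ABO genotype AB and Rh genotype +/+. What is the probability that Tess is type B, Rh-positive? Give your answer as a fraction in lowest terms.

1/2

Tess's mother's ABO genotype from BO × BB: 1/2 BB, 1/2 BO.
Crossing each possibility with the father AB and summing P(type B): 1/2·1/2 + 1/2·1/2 = 1/2.
Similarly for Rh via the mother's Rh distribution: P(Rh+) = 1.
Independent loci: 1/2 × 1 = 1/2.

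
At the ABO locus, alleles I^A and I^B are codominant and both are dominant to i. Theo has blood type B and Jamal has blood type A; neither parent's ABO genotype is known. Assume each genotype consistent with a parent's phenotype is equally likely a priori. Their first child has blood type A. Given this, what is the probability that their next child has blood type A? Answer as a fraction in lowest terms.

Possible genotypes: Theo ∈ {I^B I^B, I^B i}; Jamal ∈ {I^A I^A, I^A i}.
Weight each parental genotype pair by prior × P(type-A child):
  I^B i × I^A I^A: posterior weight 2/3; P(next child type A) = 1/2.
  I^B i × I^A i: posterior weight 1/3; P(next child type A) = 1/4.
Weighted sum = 5/12.

5/12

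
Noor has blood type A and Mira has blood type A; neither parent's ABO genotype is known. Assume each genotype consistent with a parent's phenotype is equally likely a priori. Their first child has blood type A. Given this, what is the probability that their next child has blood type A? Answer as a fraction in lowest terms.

19/20

Possible genotypes: Noor ∈ {AA, AO}; Mira ∈ {AA, AO}.
Weight each parental genotype pair by prior × P(type-A child):
  AA × AA: posterior weight 4/15; P(next child type A) = 1.
  AA × AO: posterior weight 4/15; P(next child type A) = 1.
  AO × AA: posterior weight 4/15; P(next child type A) = 1.
  AO × AO: posterior weight 1/5; P(next child type A) = 3/4.
Weighted sum = 19/20.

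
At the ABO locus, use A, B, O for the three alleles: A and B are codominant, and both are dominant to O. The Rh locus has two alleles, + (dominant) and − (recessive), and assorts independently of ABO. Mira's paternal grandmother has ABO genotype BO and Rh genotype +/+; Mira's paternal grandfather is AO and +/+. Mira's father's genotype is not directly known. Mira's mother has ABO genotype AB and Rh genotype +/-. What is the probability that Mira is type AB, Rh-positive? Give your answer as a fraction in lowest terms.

1/4

Mira's father's ABO genotype from BO × AO: 1/4 AB, 1/4 AO, 1/4 BO, 1/4 OO.
Crossing each possibility with the mother AB and summing P(type AB): 1/4·1/2 + 1/4·1/4 + 1/4·1/4 + 1/4·0 = 1/4.
Similarly for Rh via the father's Rh distribution: P(Rh+) = 1.
Independent loci: 1/4 × 1 = 1/4.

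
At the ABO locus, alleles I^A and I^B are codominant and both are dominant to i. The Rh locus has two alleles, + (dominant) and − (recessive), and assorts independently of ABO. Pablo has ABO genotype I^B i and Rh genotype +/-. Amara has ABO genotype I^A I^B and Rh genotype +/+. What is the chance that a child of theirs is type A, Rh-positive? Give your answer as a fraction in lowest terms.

ABO cross I^B i × I^A I^B → offspring phenotypes: 1/4 A, 1/2 B, 1/4 AB.
Rh cross +/- × +/+ → 1 Rh+.
Independent loci: P(type A, Rh-positive) = 1/4 × 1 = 1/4.

1/4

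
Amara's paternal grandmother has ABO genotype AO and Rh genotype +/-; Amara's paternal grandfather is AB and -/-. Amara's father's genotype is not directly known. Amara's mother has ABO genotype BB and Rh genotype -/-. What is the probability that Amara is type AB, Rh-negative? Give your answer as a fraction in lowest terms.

3/8

Amara's father's ABO genotype from AO × AB: 1/4 AA, 1/4 AB, 1/4 AO, 1/4 BO.
Crossing each possibility with the mother BB and summing P(type AB): 1/4·1 + 1/4·1/2 + 1/4·1/2 + 1/4·0 = 1/2.
Similarly for Rh via the father's Rh distribution: P(Rh-) = 3/4.
Independent loci: 1/2 × 3/4 = 3/8.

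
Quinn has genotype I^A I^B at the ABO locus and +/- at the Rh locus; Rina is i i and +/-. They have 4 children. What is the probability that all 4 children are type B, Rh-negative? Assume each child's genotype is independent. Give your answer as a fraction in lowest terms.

ABO cross I^A I^B × i i → 1/2 A, 1/2 B.
Rh cross +/- × +/- → 3/4 Rh+, 1/4 Rh-; so P(type B, Rh-negative) = 1/2 × 1/4 = 1/8 per child.
All 4 independent: (1/8)^4 = 1/4096.

1/4096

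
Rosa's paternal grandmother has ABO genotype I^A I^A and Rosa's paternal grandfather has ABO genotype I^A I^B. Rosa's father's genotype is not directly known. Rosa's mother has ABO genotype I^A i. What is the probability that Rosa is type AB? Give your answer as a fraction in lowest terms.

1/8

Rosa's father's ABO genotype from I^A I^A × I^A I^B: 1/2 I^A I^A, 1/2 I^A I^B.
Crossing each possibility with the mother I^A i and summing P(type AB): 1/2·0 + 1/2·1/4 = 1/8.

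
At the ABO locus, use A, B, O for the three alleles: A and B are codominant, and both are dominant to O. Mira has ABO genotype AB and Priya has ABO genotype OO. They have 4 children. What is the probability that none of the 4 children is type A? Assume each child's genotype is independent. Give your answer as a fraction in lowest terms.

1/16

ABO cross AB × OO → 1/2 A, 1/2 B.
So P(type A) = 1/2 per child.
P(not type A) = 1/2 for one child; (1/2)^4 = 1/16.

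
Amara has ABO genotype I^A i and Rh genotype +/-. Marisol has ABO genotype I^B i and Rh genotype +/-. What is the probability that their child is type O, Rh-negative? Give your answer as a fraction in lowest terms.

ABO cross I^A i × I^B i → offspring phenotypes: 1/4 O, 1/4 A, 1/4 B, 1/4 AB.
Rh cross +/- × +/- → 3/4 Rh+, 1/4 Rh-.
Independent loci: P(type O, Rh-negative) = 1/4 × 1/4 = 1/16.

1/16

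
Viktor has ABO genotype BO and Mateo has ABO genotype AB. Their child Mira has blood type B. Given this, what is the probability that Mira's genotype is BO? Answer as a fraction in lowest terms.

Cross BO × AB → 1/4 AB, 1/4 AO, 1/4 BB, 1/4 BO.
Type-B genotypes among offspring: BB (1/4), BO (1/4); total 1/2.
P(BO | type B) = (1/4) / (1/2) = 1/2.

1/2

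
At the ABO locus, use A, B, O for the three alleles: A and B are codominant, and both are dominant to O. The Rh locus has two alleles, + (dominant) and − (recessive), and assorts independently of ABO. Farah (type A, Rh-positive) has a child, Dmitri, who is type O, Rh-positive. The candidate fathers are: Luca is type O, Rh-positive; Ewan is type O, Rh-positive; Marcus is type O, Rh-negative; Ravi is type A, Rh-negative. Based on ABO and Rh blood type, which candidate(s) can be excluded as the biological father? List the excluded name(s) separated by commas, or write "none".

none

A candidate is excluded only if no genotype consistent with his phenotype could produce a type O, Rh-positive child with a type A, Rh-positive mother.
Every candidate has at least one consistent genotype combination, so none can be excluded.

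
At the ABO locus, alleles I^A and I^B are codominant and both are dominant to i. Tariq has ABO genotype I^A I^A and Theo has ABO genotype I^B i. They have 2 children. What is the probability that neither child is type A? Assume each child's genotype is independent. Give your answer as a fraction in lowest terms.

1/4

ABO cross I^A I^A × I^B i → 1/2 A, 1/2 AB.
So P(type A) = 1/2 per child.
P(not type A) = 1/2 for one child; (1/2)^2 = 1/4.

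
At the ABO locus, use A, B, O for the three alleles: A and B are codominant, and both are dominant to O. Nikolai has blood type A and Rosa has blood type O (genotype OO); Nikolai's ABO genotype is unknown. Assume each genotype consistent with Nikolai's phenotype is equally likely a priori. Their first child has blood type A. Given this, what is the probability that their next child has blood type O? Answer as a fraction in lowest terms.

Possible genotypes: Nikolai ∈ {AA, AO}; Rosa ∈ {OO}.
Weight each parental genotype pair by prior × P(type-A child):
  AA × OO: posterior weight 2/3; P(next child type O) = 0.
  AO × OO: posterior weight 1/3; P(next child type O) = 1/2.
Weighted sum = 1/6.

1/6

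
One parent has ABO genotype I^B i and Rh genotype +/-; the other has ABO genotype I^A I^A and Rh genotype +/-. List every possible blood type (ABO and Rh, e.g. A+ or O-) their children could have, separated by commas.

Gametes from I^B i × I^A I^A give offspring ABO genotypes I^A I^B, I^A i, i.e. phenotypes A, AB.
Rh cross +/- × +/- → phenotypes Rh+, Rh-.
Combining independently: A+, A-, AB+, AB-.

A+, A-, AB+, AB-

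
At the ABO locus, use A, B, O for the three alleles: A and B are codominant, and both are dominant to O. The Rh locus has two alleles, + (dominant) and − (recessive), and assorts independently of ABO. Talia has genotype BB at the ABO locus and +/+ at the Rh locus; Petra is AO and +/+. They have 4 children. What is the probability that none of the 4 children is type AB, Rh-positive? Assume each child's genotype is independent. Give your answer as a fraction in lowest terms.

ABO cross BB × AO → 1/2 B, 1/2 AB.
Rh cross +/+ × +/+ → 1 Rh+; so P(type AB, Rh-positive) = 1/2 × 1 = 1/2 per child.
P(not type AB, Rh-positive) = 1/2 for one child; (1/2)^4 = 1/16.

1/16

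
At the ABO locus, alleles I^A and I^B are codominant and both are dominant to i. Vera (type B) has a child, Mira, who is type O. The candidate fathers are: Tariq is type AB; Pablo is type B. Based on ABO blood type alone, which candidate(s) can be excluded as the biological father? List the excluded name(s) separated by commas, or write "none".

Tariq

A candidate is excluded only if no genotype consistent with his phenotype could produce a type O child with a type B mother.
Tariq (type AB): no genotype consistent with that phenotype can produce a type-O child with a type-B mother.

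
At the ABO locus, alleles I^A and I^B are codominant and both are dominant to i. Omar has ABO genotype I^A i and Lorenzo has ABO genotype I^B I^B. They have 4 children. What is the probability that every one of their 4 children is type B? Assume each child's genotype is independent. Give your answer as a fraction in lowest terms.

ABO cross I^A i × I^B I^B → 1/2 B, 1/2 AB.
So P(type B) = 1/2 per child.
All 4 independent: (1/2)^4 = 1/16.

1/16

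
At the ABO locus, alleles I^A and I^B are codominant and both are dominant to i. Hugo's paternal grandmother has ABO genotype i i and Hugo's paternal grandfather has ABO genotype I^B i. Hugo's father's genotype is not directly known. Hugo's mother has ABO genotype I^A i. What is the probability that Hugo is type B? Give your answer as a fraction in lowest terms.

Hugo's father's ABO genotype from i i × I^B i: 1/2 I^B i, 1/2 i i.
Crossing each possibility with the mother I^A i and summing P(type B): 1/2·1/4 + 1/2·0 = 1/8.

1/8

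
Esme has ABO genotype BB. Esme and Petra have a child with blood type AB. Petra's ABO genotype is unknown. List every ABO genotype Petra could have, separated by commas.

AA, AB, AO

For each candidate genotype of Petra, check whether crossing it with BB can produce every observed child phenotype.
  AA → possible child types {AB} ✓
  AB → possible child types {B, AB} ✓
  AO → possible child types {B, AB} ✓
  BB → possible child types {B} ✗
  BO → possible child types {B} ✗
  OO → possible child types {B} ✗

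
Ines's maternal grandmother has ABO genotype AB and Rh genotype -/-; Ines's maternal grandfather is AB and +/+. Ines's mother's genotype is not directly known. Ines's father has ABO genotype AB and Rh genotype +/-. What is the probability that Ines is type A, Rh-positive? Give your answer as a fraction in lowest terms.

Ines's mother's ABO genotype from AB × AB: 1/4 AA, 1/2 AB, 1/4 BB.
Crossing each possibility with the father AB and summing P(type A): 1/4·1/2 + 1/2·1/4 + 1/4·0 = 1/4.
Similarly for Rh via the mother's Rh distribution: P(Rh+) = 3/4.
Independent loci: 1/4 × 3/4 = 3/16.

3/16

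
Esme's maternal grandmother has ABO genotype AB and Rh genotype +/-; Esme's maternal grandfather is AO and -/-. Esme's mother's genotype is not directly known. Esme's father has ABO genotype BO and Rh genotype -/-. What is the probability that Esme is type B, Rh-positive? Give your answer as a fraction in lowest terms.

3/32

Esme's mother's ABO genotype from AB × AO: 1/4 AA, 1/4 AB, 1/4 AO, 1/4 BO.
Crossing each possibility with the father BO and summing P(type B): 1/4·0 + 1/4·1/2 + 1/4·1/4 + 1/4·3/4 = 3/8.
Similarly for Rh via the mother's Rh distribution: P(Rh+) = 1/4.
Independent loci: 3/8 × 1/4 = 3/32.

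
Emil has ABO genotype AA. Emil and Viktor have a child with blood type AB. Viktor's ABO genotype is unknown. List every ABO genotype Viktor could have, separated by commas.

AB, BB, BO

For each candidate genotype of Viktor, check whether crossing it with AA can produce every observed child phenotype.
  AA → possible child types {A} ✗
  AB → possible child types {A, AB} ✓
  AO → possible child types {A} ✗
  BB → possible child types {AB} ✓
  BO → possible child types {A, AB} ✓
  OO → possible child types {A} ✗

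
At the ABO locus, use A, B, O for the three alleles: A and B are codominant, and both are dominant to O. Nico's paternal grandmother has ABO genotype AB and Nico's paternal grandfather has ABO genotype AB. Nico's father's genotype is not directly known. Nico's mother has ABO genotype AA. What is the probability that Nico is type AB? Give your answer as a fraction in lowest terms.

1/2

Nico's father's ABO genotype from AB × AB: 1/4 AA, 1/2 AB, 1/4 BB.
Crossing each possibility with the mother AA and summing P(type AB): 1/4·0 + 1/2·1/2 + 1/4·1 = 1/2.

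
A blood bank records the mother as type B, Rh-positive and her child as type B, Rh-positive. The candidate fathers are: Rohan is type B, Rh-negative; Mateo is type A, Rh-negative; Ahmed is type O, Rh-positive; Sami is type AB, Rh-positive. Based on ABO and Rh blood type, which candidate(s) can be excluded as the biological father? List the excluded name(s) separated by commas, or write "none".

A candidate is excluded only if no genotype consistent with his phenotype could produce a type B, Rh-positive child with a type B, Rh-positive mother.
Every candidate has at least one consistent genotype combination, so none can be excluded.

none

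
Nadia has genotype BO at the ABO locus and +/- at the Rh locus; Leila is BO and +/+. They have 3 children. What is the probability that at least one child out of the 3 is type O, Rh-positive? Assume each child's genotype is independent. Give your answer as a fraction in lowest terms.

ABO cross BO × BO → 1/4 O, 3/4 B.
Rh cross +/- × +/+ → 1 Rh+; so P(type O, Rh-positive) = 1/4 × 1 = 1/4 per child.
P(none) = (3/4)^3 = 27/64; P(at least one) = 1 − 27/64 = 37/64.

37/64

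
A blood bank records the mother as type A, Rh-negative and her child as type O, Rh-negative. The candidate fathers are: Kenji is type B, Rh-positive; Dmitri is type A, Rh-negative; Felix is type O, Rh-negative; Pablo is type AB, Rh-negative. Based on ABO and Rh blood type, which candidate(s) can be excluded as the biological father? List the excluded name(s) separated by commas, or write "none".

A candidate is excluded only if no genotype consistent with his phenotype could produce a type O, Rh-negative child with a type A, Rh-negative mother.
Pablo (type AB, Rh-): no genotype consistent with that phenotype can produce a type-O Rh- child with a type-A mother.

Pablo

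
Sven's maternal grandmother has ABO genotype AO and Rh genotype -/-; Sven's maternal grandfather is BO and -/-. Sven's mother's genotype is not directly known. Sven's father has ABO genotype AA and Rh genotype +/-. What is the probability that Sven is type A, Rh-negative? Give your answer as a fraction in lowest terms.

Sven's mother's ABO genotype from AO × BO: 1/4 AB, 1/4 AO, 1/4 BO, 1/4 OO.
Crossing each possibility with the father AA and summing P(type A): 1/4·1/2 + 1/4·1 + 1/4·1/2 + 1/4·1 = 3/4.
Similarly for Rh via the mother's Rh distribution: P(Rh-) = 1/2.
Independent loci: 3/4 × 1/2 = 3/8.

3/8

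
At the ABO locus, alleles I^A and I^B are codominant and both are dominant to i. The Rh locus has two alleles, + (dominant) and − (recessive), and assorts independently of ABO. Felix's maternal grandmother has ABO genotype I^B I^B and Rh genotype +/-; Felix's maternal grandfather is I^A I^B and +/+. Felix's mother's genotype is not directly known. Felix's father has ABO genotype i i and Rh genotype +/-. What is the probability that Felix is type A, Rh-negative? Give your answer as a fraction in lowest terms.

Felix's mother's ABO genotype from I^B I^B × I^A I^B: 1/2 I^A I^B, 1/2 I^B I^B.
Crossing each possibility with the father i i and summing P(type A): 1/2·1/2 + 1/2·0 = 1/4.
Similarly for Rh via the mother's Rh distribution: P(Rh-) = 1/8.
Independent loci: 1/4 × 1/8 = 1/32.

1/32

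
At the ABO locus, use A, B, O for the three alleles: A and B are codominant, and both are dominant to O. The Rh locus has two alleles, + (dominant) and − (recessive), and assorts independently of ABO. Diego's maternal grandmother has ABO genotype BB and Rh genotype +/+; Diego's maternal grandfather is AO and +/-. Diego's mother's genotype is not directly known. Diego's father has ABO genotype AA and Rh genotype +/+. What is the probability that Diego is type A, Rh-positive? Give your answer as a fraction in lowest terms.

1/2

Diego's mother's ABO genotype from BB × AO: 1/2 AB, 1/2 BO.
Crossing each possibility with the father AA and summing P(type A): 1/2·1/2 + 1/2·1/2 = 1/2.
Similarly for Rh via the mother's Rh distribution: P(Rh+) = 1.
Independent loci: 1/2 × 1 = 1/2.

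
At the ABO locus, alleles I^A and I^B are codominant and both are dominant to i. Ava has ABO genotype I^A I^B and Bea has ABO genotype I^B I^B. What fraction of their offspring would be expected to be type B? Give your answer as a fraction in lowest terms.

1/2

ABO cross I^A I^B × I^B I^B → offspring phenotypes: 1/2 B, 1/2 AB.
So P(type B) = 1/2.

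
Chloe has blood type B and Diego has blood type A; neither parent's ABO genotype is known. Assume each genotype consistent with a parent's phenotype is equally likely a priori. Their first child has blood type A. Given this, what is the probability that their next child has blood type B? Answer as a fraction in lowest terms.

Possible genotypes: Chloe ∈ {BB, BO}; Diego ∈ {AA, AO}.
Weight each parental genotype pair by prior × P(type-A child):
  BO × AA: posterior weight 2/3; P(next child type B) = 0.
  BO × AO: posterior weight 1/3; P(next child type B) = 1/4.
Weighted sum = 1/12.

1/12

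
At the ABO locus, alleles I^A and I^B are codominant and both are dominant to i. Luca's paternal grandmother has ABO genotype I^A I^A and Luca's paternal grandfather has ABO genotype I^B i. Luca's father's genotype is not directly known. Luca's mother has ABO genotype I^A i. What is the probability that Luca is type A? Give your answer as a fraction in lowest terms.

Luca's father's ABO genotype from I^A I^A × I^B i: 1/2 I^A I^B, 1/2 I^A i.
Crossing each possibility with the mother I^A i and summing P(type A): 1/2·1/2 + 1/2·3/4 = 5/8.

5/8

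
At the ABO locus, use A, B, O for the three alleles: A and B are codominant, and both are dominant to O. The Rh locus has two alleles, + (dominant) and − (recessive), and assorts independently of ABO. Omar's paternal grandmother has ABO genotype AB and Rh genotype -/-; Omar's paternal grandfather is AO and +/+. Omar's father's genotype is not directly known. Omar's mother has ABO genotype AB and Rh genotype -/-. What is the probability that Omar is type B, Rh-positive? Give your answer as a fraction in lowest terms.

1/8

Omar's father's ABO genotype from AB × AO: 1/4 AA, 1/4 AB, 1/4 AO, 1/4 BO.
Crossing each possibility with the mother AB and summing P(type B): 1/4·0 + 1/4·1/4 + 1/4·1/4 + 1/4·1/2 = 1/4.
Similarly for Rh via the father's Rh distribution: P(Rh+) = 1/2.
Independent loci: 1/4 × 1/2 = 1/8.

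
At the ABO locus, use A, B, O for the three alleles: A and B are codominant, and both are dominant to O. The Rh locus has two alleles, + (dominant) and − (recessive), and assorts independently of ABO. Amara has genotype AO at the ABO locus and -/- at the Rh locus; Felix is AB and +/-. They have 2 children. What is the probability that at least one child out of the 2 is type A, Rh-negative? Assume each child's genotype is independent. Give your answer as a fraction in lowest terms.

7/16

ABO cross AO × AB → 1/2 A, 1/4 B, 1/4 AB.
Rh cross -/- × +/- → 1/2 Rh+, 1/2 Rh-; so P(type A, Rh-negative) = 1/2 × 1/2 = 1/4 per child.
P(none) = (3/4)^2 = 9/16; P(at least one) = 1 − 9/16 = 7/16.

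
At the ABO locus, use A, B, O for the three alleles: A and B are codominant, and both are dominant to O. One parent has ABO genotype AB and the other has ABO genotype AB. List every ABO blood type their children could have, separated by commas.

A, B, AB

Gametes from AB × AB give offspring ABO genotypes AA, AB, BB, i.e. phenotypes A, B, AB.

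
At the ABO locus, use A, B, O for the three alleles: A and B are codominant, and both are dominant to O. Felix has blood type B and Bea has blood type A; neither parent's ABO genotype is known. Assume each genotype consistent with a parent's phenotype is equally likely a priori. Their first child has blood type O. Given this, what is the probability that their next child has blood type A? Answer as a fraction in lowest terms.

1/4

Possible genotypes: Felix ∈ {BB, BO}; Bea ∈ {AA, AO}.
Weight each parental genotype pair by prior × P(type-O child):
  BO × AO: posterior weight 1; P(next child type A) = 1/4.
Weighted sum = 1/4.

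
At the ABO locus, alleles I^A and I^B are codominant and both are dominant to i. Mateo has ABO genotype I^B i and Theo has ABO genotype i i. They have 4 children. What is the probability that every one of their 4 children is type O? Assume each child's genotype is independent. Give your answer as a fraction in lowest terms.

1/16

ABO cross I^B i × i i → 1/2 O, 1/2 B.
So P(type O) = 1/2 per child.
All 4 independent: (1/2)^4 = 1/16.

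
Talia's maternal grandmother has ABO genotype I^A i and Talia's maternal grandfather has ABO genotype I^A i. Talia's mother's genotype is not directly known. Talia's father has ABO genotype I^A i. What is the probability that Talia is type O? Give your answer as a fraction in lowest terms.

1/4

Talia's mother's ABO genotype from I^A i × I^A i: 1/4 I^A I^A, 1/2 I^A i, 1/4 i i.
Crossing each possibility with the father I^A i and summing P(type O): 1/4·0 + 1/2·1/4 + 1/4·1/2 = 1/4.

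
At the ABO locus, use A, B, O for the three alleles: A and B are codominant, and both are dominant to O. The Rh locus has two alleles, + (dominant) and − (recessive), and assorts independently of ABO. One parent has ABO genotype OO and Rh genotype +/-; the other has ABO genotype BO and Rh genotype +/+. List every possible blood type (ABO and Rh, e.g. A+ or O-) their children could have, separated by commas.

O+, B+

Gametes from OO × BO give offspring ABO genotypes BO, OO, i.e. phenotypes O, B.
Rh cross +/- × +/+ → phenotypes Rh+.
Combining independently: O+, B+.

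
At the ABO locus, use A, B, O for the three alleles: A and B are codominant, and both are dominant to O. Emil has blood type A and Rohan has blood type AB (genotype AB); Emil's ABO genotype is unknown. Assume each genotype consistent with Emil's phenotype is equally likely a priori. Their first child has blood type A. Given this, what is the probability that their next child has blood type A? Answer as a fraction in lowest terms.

Possible genotypes: Emil ∈ {AA, AO}; Rohan ∈ {AB}.
Weight each parental genotype pair by prior × P(type-A child):
  AA × AB: posterior weight 1/2; P(next child type A) = 1/2.
  AO × AB: posterior weight 1/2; P(next child type A) = 1/2.
Weighted sum = 1/2.

1/2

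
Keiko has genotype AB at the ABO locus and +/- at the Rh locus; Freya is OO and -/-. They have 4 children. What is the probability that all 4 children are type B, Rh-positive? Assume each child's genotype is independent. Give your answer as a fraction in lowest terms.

1/256

ABO cross AB × OO → 1/2 A, 1/2 B.
Rh cross +/- × -/- → 1/2 Rh+, 1/2 Rh-; so P(type B, Rh-positive) = 1/2 × 1/2 = 1/4 per child.
All 4 independent: (1/4)^4 = 1/256.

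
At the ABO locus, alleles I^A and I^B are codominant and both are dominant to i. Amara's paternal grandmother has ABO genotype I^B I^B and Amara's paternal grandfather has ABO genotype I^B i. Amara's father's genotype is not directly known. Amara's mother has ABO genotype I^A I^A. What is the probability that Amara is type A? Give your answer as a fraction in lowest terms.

1/4

Amara's father's ABO genotype from I^B I^B × I^B i: 1/2 I^B I^B, 1/2 I^B i.
Crossing each possibility with the mother I^A I^A and summing P(type A): 1/2·0 + 1/2·1/2 = 1/4.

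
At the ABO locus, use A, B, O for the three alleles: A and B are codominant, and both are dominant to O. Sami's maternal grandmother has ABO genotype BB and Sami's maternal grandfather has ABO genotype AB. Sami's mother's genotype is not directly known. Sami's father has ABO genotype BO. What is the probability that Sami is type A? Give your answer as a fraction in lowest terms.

Sami's mother's ABO genotype from BB × AB: 1/2 AB, 1/2 BB.
Crossing each possibility with the father BO and summing P(type A): 1/2·1/4 + 1/2·0 = 1/8.

1/8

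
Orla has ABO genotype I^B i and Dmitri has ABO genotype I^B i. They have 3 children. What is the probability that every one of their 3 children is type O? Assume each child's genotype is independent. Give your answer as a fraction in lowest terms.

1/64

ABO cross I^B i × I^B i → 1/4 O, 3/4 B.
So P(type O) = 1/4 per child.
All 3 independent: (1/4)^3 = 1/64.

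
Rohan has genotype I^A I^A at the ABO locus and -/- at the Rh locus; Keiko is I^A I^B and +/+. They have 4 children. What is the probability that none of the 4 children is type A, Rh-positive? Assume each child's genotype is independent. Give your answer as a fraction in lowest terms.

1/16

ABO cross I^A I^A × I^A I^B → 1/2 A, 1/2 AB.
Rh cross -/- × +/+ → 1 Rh+; so P(type A, Rh-positive) = 1/2 × 1 = 1/2 per child.
P(not type A, Rh-positive) = 1/2 for one child; (1/2)^4 = 1/16.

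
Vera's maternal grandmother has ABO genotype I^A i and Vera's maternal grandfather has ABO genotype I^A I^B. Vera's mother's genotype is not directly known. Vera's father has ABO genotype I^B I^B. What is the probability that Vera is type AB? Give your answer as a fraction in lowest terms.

Vera's mother's ABO genotype from I^A i × I^A I^B: 1/4 I^A I^A, 1/4 I^A I^B, 1/4 I^A i, 1/4 I^B i.
Crossing each possibility with the father I^B I^B and summing P(type AB): 1/4·1 + 1/4·1/2 + 1/4·1/2 + 1/4·0 = 1/2.

1/2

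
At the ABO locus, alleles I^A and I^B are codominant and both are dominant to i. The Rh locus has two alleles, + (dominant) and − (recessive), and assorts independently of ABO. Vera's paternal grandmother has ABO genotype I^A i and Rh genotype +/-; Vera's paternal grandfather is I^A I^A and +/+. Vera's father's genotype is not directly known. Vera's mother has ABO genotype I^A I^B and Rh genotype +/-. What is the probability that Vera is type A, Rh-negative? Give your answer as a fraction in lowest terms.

1/16

Vera's father's ABO genotype from I^A i × I^A I^A: 1/2 I^A I^A, 1/2 I^A i.
Crossing each possibility with the mother I^A I^B and summing P(type A): 1/2·1/2 + 1/2·1/2 = 1/2.
Similarly for Rh via the father's Rh distribution: P(Rh-) = 1/8.
Independent loci: 1/2 × 1/8 = 1/16.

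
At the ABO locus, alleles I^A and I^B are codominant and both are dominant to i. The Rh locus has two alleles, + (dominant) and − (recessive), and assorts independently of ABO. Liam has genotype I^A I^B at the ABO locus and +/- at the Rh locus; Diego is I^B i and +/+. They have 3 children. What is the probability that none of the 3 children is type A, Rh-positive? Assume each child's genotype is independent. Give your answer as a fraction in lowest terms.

27/64

ABO cross I^A I^B × I^B i → 1/4 A, 1/2 B, 1/4 AB.
Rh cross +/- × +/+ → 1 Rh+; so P(type A, Rh-positive) = 1/4 × 1 = 1/4 per child.
P(not type A, Rh-positive) = 3/4 for one child; (3/4)^3 = 27/64.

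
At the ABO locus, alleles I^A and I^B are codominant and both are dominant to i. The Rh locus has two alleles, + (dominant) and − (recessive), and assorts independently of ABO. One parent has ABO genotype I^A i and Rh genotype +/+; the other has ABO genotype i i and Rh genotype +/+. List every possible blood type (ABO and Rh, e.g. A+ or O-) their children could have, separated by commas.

O+, A+

Gametes from I^A i × i i give offspring ABO genotypes I^A i, i i, i.e. phenotypes O, A.
Rh cross +/+ × +/+ → phenotypes Rh+.
Combining independently: O+, A+.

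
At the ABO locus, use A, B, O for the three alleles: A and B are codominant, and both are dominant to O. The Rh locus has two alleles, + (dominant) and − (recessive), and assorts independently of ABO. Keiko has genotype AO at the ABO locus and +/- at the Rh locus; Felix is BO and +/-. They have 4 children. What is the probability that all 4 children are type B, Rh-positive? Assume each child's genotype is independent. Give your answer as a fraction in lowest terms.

ABO cross AO × BO → 1/4 O, 1/4 A, 1/4 B, 1/4 AB.
Rh cross +/- × +/- → 3/4 Rh+, 1/4 Rh-; so P(type B, Rh-positive) = 1/4 × 3/4 = 3/16 per child.
All 4 independent: (3/16)^4 = 81/65536.

81/65536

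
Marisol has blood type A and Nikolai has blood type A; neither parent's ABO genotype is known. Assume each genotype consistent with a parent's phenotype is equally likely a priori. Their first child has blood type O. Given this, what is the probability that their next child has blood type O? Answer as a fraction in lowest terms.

1/4

Possible genotypes: Marisol ∈ {I^A I^A, I^A i}; Nikolai ∈ {I^A I^A, I^A i}.
Weight each parental genotype pair by prior × P(type-O child):
  I^A i × I^A i: posterior weight 1; P(next child type O) = 1/4.
Weighted sum = 1/4.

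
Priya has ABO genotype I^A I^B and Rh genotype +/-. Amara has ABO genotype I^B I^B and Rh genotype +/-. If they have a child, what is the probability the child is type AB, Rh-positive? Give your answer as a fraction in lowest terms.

3/8

ABO cross I^A I^B × I^B I^B → offspring phenotypes: 1/2 B, 1/2 AB.
Rh cross +/- × +/- → 3/4 Rh+, 1/4 Rh-.
Independent loci: P(type AB, Rh-positive) = 1/2 × 3/4 = 3/8.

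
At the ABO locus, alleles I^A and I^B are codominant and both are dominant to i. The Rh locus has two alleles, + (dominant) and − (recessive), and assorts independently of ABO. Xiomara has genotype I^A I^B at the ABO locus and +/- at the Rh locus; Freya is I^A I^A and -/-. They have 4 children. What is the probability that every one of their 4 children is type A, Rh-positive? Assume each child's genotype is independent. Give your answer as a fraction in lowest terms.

ABO cross I^A I^B × I^A I^A → 1/2 A, 1/2 AB.
Rh cross +/- × -/- → 1/2 Rh+, 1/2 Rh-; so P(type A, Rh-positive) = 1/2 × 1/2 = 1/4 per child.
All 4 independent: (1/4)^4 = 1/256.

1/256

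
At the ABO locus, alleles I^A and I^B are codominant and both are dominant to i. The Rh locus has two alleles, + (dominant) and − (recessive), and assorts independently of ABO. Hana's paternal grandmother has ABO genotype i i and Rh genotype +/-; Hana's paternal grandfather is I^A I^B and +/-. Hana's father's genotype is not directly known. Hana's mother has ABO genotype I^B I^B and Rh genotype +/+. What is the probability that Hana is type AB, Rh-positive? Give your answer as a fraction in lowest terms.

1/4

Hana's father's ABO genotype from i i × I^A I^B: 1/2 I^A i, 1/2 I^B i.
Crossing each possibility with the mother I^B I^B and summing P(type AB): 1/2·1/2 + 1/2·0 = 1/4.
Similarly for Rh via the father's Rh distribution: P(Rh+) = 1.
Independent loci: 1/4 × 1 = 1/4.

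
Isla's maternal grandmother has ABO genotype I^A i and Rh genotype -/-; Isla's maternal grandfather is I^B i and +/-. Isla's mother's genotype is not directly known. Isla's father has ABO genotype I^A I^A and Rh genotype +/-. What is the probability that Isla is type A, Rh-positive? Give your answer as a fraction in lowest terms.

Isla's mother's ABO genotype from I^A i × I^B i: 1/4 I^A I^B, 1/4 I^A i, 1/4 I^B i, 1/4 i i.
Crossing each possibility with the father I^A I^A and summing P(type A): 1/4·1/2 + 1/4·1 + 1/4·1/2 + 1/4·1 = 3/4.
Similarly for Rh via the mother's Rh distribution: P(Rh+) = 5/8.
Independent loci: 3/4 × 5/8 = 15/32.

15/32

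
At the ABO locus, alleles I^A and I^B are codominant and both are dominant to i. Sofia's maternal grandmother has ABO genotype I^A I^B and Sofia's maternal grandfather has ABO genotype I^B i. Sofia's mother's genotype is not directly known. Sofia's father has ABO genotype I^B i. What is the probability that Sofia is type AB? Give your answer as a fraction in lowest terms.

1/8

Sofia's mother's ABO genotype from I^A I^B × I^B i: 1/4 I^A I^B, 1/4 I^A i, 1/4 I^B I^B, 1/4 I^B i.
Crossing each possibility with the father I^B i and summing P(type AB): 1/4·1/4 + 1/4·1/4 + 1/4·0 + 1/4·0 = 1/8.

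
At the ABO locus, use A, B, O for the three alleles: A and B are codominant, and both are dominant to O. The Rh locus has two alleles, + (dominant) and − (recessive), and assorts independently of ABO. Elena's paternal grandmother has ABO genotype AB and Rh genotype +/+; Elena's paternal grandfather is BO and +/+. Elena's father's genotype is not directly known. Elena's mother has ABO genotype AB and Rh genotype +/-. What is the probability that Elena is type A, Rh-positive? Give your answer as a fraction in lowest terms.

Elena's father's ABO genotype from AB × BO: 1/4 AB, 1/4 AO, 1/4 BB, 1/4 BO.
Crossing each possibility with the mother AB and summing P(type A): 1/4·1/4 + 1/4·1/2 + 1/4·0 + 1/4·1/4 = 1/4.
Similarly for Rh via the father's Rh distribution: P(Rh+) = 1.
Independent loci: 1/4 × 1 = 1/4.

1/4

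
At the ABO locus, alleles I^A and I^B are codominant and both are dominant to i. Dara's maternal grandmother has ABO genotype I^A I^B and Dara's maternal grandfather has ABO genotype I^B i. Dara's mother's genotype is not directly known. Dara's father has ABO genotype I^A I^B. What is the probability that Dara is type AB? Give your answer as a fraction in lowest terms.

3/8

Dara's mother's ABO genotype from I^A I^B × I^B i: 1/4 I^A I^B, 1/4 I^A i, 1/4 I^B I^B, 1/4 I^B i.
Crossing each possibility with the father I^A I^B and summing P(type AB): 1/4·1/2 + 1/4·1/4 + 1/4·1/2 + 1/4·1/4 = 3/8.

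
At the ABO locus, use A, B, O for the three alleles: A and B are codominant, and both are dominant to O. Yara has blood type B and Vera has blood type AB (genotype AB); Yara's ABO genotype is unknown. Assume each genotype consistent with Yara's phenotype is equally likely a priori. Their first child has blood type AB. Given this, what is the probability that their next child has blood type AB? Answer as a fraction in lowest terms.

Possible genotypes: Yara ∈ {BB, BO}; Vera ∈ {AB}.
Weight each parental genotype pair by prior × P(type-AB child):
  BB × AB: posterior weight 2/3; P(next child type AB) = 1/2.
  BO × AB: posterior weight 1/3; P(next child type AB) = 1/4.
Weighted sum = 5/12.

5/12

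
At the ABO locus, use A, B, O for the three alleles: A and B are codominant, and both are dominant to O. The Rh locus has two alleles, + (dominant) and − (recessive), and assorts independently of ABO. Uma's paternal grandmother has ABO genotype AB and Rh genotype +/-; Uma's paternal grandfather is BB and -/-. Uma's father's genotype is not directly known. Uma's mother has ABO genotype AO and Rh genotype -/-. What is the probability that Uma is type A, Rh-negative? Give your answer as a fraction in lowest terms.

Uma's father's ABO genotype from AB × BB: 1/2 AB, 1/2 BB.
Crossing each possibility with the mother AO and summing P(type A): 1/2·1/2 + 1/2·0 = 1/4.
Similarly for Rh via the father's Rh distribution: P(Rh-) = 3/4.
Independent loci: 1/4 × 3/4 = 3/16.

3/16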